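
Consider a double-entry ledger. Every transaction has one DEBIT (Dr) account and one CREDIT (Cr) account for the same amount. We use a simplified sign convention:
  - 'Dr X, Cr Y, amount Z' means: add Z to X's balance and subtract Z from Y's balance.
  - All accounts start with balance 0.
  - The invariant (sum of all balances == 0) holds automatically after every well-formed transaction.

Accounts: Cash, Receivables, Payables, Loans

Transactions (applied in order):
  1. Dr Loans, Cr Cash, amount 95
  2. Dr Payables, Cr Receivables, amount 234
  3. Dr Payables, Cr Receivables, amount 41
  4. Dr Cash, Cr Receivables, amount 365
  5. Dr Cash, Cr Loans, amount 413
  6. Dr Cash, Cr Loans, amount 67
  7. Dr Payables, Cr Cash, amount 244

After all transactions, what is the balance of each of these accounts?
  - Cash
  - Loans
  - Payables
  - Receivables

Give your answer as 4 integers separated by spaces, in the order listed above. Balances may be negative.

Answer: 506 -385 519 -640

Derivation:
After txn 1 (Dr Loans, Cr Cash, amount 95): Cash=-95 Loans=95
After txn 2 (Dr Payables, Cr Receivables, amount 234): Cash=-95 Loans=95 Payables=234 Receivables=-234
After txn 3 (Dr Payables, Cr Receivables, amount 41): Cash=-95 Loans=95 Payables=275 Receivables=-275
After txn 4 (Dr Cash, Cr Receivables, amount 365): Cash=270 Loans=95 Payables=275 Receivables=-640
After txn 5 (Dr Cash, Cr Loans, amount 413): Cash=683 Loans=-318 Payables=275 Receivables=-640
After txn 6 (Dr Cash, Cr Loans, amount 67): Cash=750 Loans=-385 Payables=275 Receivables=-640
After txn 7 (Dr Payables, Cr Cash, amount 244): Cash=506 Loans=-385 Payables=519 Receivables=-640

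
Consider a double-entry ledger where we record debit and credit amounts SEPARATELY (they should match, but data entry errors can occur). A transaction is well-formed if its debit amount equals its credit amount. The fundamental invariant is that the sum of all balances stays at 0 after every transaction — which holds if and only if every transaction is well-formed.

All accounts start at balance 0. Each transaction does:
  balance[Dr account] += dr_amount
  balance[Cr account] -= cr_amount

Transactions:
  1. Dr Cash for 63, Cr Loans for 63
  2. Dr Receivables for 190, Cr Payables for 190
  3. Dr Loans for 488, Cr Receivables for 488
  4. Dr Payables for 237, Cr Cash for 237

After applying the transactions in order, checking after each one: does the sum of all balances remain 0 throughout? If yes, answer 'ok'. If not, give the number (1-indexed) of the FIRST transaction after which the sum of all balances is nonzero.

After txn 1: dr=63 cr=63 sum_balances=0
After txn 2: dr=190 cr=190 sum_balances=0
After txn 3: dr=488 cr=488 sum_balances=0
After txn 4: dr=237 cr=237 sum_balances=0

Answer: ok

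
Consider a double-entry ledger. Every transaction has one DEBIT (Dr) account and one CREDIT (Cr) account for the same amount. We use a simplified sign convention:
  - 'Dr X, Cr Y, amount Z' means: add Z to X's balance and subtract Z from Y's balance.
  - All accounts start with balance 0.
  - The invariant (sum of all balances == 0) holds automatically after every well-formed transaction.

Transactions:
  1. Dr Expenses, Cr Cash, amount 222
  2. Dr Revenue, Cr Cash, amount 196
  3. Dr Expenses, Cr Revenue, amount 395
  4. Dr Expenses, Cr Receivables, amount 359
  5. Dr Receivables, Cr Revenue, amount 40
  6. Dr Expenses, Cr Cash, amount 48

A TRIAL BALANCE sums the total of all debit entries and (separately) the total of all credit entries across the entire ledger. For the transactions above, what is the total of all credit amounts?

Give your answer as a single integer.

Txn 1: credit+=222
Txn 2: credit+=196
Txn 3: credit+=395
Txn 4: credit+=359
Txn 5: credit+=40
Txn 6: credit+=48
Total credits = 1260

Answer: 1260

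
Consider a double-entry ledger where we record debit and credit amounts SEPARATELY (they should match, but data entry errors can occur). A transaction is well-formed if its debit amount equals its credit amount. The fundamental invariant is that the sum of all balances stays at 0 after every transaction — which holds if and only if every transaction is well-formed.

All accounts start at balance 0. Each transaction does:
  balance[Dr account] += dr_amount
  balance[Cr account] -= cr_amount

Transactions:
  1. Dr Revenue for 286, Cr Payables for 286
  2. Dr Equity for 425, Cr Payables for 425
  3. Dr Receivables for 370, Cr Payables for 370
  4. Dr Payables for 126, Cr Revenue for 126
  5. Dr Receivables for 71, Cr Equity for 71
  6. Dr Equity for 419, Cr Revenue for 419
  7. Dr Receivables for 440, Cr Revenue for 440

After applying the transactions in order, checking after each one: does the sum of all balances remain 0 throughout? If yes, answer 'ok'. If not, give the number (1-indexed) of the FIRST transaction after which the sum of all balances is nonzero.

Answer: ok

Derivation:
After txn 1: dr=286 cr=286 sum_balances=0
After txn 2: dr=425 cr=425 sum_balances=0
After txn 3: dr=370 cr=370 sum_balances=0
After txn 4: dr=126 cr=126 sum_balances=0
After txn 5: dr=71 cr=71 sum_balances=0
After txn 6: dr=419 cr=419 sum_balances=0
After txn 7: dr=440 cr=440 sum_balances=0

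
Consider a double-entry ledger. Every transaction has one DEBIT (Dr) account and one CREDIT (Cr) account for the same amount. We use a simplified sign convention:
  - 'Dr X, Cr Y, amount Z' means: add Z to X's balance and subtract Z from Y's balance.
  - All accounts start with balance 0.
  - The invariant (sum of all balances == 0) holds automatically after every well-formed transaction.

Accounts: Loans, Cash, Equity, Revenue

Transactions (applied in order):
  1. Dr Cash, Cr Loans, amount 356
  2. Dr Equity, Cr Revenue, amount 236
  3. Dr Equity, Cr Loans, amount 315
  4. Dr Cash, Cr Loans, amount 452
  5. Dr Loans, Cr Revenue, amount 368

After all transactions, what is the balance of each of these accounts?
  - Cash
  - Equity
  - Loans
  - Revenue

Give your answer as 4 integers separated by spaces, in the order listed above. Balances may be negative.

After txn 1 (Dr Cash, Cr Loans, amount 356): Cash=356 Loans=-356
After txn 2 (Dr Equity, Cr Revenue, amount 236): Cash=356 Equity=236 Loans=-356 Revenue=-236
After txn 3 (Dr Equity, Cr Loans, amount 315): Cash=356 Equity=551 Loans=-671 Revenue=-236
After txn 4 (Dr Cash, Cr Loans, amount 452): Cash=808 Equity=551 Loans=-1123 Revenue=-236
After txn 5 (Dr Loans, Cr Revenue, amount 368): Cash=808 Equity=551 Loans=-755 Revenue=-604

Answer: 808 551 -755 -604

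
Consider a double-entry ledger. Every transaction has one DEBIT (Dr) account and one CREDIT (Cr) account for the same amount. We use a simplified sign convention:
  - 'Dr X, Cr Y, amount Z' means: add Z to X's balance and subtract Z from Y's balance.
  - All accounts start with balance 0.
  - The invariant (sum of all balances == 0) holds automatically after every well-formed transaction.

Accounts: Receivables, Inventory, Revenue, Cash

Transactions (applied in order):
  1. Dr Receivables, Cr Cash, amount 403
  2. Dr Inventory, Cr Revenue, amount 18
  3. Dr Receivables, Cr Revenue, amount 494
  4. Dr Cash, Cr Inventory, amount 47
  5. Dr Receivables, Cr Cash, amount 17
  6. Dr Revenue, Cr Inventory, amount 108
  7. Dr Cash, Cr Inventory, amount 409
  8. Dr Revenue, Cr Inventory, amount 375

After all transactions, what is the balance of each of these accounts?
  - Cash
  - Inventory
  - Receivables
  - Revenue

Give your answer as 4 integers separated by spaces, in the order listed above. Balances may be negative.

Answer: 36 -921 914 -29

Derivation:
After txn 1 (Dr Receivables, Cr Cash, amount 403): Cash=-403 Receivables=403
After txn 2 (Dr Inventory, Cr Revenue, amount 18): Cash=-403 Inventory=18 Receivables=403 Revenue=-18
After txn 3 (Dr Receivables, Cr Revenue, amount 494): Cash=-403 Inventory=18 Receivables=897 Revenue=-512
After txn 4 (Dr Cash, Cr Inventory, amount 47): Cash=-356 Inventory=-29 Receivables=897 Revenue=-512
After txn 5 (Dr Receivables, Cr Cash, amount 17): Cash=-373 Inventory=-29 Receivables=914 Revenue=-512
After txn 6 (Dr Revenue, Cr Inventory, amount 108): Cash=-373 Inventory=-137 Receivables=914 Revenue=-404
After txn 7 (Dr Cash, Cr Inventory, amount 409): Cash=36 Inventory=-546 Receivables=914 Revenue=-404
After txn 8 (Dr Revenue, Cr Inventory, amount 375): Cash=36 Inventory=-921 Receivables=914 Revenue=-29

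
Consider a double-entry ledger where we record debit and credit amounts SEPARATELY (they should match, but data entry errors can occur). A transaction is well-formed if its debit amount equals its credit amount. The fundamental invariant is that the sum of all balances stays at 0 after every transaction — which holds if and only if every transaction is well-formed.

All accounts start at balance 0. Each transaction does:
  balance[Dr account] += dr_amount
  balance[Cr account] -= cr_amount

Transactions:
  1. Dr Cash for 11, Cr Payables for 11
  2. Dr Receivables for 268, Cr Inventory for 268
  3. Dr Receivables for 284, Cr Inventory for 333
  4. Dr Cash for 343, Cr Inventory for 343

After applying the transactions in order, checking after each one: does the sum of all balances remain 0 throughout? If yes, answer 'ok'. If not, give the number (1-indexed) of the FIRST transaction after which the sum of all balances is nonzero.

Answer: 3

Derivation:
After txn 1: dr=11 cr=11 sum_balances=0
After txn 2: dr=268 cr=268 sum_balances=0
After txn 3: dr=284 cr=333 sum_balances=-49
After txn 4: dr=343 cr=343 sum_balances=-49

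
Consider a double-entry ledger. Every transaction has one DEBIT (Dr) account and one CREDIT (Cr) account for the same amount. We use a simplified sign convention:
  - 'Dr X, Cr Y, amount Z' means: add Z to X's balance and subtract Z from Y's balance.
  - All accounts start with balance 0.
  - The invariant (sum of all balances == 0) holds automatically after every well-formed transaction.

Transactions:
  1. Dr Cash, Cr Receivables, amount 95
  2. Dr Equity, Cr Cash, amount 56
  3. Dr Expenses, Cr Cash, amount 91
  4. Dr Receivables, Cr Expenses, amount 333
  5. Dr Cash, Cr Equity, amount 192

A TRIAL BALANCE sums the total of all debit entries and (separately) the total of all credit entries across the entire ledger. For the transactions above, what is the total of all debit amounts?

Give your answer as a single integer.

Answer: 767

Derivation:
Txn 1: debit+=95
Txn 2: debit+=56
Txn 3: debit+=91
Txn 4: debit+=333
Txn 5: debit+=192
Total debits = 767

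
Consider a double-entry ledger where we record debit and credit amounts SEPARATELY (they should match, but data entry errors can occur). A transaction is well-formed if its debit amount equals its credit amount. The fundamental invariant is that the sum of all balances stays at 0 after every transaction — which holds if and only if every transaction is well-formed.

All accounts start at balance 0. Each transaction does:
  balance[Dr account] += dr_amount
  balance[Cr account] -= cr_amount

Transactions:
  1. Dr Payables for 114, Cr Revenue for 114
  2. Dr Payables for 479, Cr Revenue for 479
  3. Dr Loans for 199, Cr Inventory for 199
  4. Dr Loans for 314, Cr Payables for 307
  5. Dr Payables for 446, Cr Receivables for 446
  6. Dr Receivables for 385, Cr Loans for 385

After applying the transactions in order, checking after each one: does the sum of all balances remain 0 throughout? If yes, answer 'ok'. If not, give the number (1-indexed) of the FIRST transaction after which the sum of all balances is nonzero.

Answer: 4

Derivation:
After txn 1: dr=114 cr=114 sum_balances=0
After txn 2: dr=479 cr=479 sum_balances=0
After txn 3: dr=199 cr=199 sum_balances=0
After txn 4: dr=314 cr=307 sum_balances=7
After txn 5: dr=446 cr=446 sum_balances=7
After txn 6: dr=385 cr=385 sum_balances=7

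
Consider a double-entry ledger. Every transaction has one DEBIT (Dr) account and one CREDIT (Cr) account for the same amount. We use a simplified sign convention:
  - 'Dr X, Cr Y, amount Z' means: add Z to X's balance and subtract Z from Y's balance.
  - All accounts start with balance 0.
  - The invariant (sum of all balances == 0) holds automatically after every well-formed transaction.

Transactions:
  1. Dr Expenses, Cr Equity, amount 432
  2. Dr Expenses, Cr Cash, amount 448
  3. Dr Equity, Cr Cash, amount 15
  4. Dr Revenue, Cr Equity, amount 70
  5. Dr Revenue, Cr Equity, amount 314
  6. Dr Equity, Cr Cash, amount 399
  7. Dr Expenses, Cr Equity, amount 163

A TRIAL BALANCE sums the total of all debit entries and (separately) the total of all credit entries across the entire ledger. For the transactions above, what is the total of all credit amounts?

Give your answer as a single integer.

Answer: 1841

Derivation:
Txn 1: credit+=432
Txn 2: credit+=448
Txn 3: credit+=15
Txn 4: credit+=70
Txn 5: credit+=314
Txn 6: credit+=399
Txn 7: credit+=163
Total credits = 1841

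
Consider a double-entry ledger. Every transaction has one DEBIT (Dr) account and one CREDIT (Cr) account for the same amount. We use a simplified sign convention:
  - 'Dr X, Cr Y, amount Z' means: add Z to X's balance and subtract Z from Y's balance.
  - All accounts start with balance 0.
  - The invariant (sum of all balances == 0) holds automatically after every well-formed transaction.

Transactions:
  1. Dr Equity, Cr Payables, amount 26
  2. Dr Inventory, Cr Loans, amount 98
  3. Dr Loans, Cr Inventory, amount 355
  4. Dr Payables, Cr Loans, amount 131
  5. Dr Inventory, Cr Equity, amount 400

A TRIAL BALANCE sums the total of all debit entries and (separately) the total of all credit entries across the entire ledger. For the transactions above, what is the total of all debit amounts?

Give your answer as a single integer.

Answer: 1010

Derivation:
Txn 1: debit+=26
Txn 2: debit+=98
Txn 3: debit+=355
Txn 4: debit+=131
Txn 5: debit+=400
Total debits = 1010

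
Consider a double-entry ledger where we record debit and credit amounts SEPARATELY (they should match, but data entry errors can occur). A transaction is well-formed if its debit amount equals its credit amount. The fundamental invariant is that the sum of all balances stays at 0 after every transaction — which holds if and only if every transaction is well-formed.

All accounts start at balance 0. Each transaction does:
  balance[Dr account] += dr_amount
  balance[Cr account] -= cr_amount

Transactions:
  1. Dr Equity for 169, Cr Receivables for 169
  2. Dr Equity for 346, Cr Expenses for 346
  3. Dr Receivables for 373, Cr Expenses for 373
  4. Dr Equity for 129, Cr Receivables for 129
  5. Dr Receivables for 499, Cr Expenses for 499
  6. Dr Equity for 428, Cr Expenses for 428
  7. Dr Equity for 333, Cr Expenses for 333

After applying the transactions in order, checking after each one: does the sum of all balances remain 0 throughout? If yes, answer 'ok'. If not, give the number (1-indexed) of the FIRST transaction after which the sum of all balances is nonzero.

Answer: ok

Derivation:
After txn 1: dr=169 cr=169 sum_balances=0
After txn 2: dr=346 cr=346 sum_balances=0
After txn 3: dr=373 cr=373 sum_balances=0
After txn 4: dr=129 cr=129 sum_balances=0
After txn 5: dr=499 cr=499 sum_balances=0
After txn 6: dr=428 cr=428 sum_balances=0
After txn 7: dr=333 cr=333 sum_balances=0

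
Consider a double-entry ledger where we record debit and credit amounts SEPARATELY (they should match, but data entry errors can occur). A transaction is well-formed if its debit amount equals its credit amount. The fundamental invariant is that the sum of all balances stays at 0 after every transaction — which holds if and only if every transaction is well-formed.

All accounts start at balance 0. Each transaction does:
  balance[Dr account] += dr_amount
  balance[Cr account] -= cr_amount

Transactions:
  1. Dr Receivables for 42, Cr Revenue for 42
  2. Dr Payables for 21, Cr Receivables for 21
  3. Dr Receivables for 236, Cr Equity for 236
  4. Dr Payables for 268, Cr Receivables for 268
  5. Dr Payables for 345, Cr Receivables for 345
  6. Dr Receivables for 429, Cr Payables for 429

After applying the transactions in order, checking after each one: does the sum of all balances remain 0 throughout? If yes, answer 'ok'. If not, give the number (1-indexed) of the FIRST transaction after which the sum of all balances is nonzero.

After txn 1: dr=42 cr=42 sum_balances=0
After txn 2: dr=21 cr=21 sum_balances=0
After txn 3: dr=236 cr=236 sum_balances=0
After txn 4: dr=268 cr=268 sum_balances=0
After txn 5: dr=345 cr=345 sum_balances=0
After txn 6: dr=429 cr=429 sum_balances=0

Answer: ok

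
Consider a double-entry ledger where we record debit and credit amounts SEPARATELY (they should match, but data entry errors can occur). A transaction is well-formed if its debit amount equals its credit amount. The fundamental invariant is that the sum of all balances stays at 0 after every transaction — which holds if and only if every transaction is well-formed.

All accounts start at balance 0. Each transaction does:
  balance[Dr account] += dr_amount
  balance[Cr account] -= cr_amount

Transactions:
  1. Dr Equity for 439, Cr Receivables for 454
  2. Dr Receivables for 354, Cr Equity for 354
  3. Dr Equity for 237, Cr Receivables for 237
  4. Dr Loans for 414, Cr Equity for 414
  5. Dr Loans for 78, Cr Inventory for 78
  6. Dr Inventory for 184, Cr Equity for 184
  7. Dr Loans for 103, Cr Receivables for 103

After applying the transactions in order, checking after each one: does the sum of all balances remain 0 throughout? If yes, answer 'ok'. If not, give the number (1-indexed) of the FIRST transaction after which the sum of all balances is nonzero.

Answer: 1

Derivation:
After txn 1: dr=439 cr=454 sum_balances=-15
After txn 2: dr=354 cr=354 sum_balances=-15
After txn 3: dr=237 cr=237 sum_balances=-15
After txn 4: dr=414 cr=414 sum_balances=-15
After txn 5: dr=78 cr=78 sum_balances=-15
After txn 6: dr=184 cr=184 sum_balances=-15
After txn 7: dr=103 cr=103 sum_balances=-15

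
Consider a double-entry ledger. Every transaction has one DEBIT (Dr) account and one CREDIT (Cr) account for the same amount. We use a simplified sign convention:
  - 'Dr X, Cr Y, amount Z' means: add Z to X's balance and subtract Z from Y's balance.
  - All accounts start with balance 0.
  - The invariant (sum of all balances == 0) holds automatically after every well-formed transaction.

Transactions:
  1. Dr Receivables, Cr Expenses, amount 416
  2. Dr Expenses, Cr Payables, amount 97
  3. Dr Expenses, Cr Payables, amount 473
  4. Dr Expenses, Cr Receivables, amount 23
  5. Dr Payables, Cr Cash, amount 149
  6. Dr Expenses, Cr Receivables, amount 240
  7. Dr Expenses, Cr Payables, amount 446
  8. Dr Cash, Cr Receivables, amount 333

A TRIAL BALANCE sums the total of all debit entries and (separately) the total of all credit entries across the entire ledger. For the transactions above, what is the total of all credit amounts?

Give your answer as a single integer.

Answer: 2177

Derivation:
Txn 1: credit+=416
Txn 2: credit+=97
Txn 3: credit+=473
Txn 4: credit+=23
Txn 5: credit+=149
Txn 6: credit+=240
Txn 7: credit+=446
Txn 8: credit+=333
Total credits = 2177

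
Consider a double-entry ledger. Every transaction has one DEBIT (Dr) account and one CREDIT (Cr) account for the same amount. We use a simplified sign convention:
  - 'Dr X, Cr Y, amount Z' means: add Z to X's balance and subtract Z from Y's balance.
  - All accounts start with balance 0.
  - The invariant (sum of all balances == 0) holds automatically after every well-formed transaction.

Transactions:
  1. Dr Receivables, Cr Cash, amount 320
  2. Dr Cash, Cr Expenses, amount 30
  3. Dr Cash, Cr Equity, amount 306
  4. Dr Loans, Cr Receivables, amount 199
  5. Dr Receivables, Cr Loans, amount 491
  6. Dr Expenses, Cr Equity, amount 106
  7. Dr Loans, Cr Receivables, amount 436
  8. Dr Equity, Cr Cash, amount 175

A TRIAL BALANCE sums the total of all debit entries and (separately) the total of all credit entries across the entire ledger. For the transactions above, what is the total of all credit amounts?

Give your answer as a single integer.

Txn 1: credit+=320
Txn 2: credit+=30
Txn 3: credit+=306
Txn 4: credit+=199
Txn 5: credit+=491
Txn 6: credit+=106
Txn 7: credit+=436
Txn 8: credit+=175
Total credits = 2063

Answer: 2063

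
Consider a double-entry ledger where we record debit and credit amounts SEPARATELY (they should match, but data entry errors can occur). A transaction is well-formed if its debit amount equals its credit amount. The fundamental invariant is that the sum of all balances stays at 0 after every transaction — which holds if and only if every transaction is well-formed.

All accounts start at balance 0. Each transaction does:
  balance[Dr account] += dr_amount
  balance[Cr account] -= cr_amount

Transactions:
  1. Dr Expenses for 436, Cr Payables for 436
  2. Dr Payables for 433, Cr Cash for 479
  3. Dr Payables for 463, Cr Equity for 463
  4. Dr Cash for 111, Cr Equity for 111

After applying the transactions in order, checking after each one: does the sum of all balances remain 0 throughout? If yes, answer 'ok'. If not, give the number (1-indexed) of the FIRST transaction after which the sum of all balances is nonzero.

Answer: 2

Derivation:
After txn 1: dr=436 cr=436 sum_balances=0
After txn 2: dr=433 cr=479 sum_balances=-46
After txn 3: dr=463 cr=463 sum_balances=-46
After txn 4: dr=111 cr=111 sum_balances=-46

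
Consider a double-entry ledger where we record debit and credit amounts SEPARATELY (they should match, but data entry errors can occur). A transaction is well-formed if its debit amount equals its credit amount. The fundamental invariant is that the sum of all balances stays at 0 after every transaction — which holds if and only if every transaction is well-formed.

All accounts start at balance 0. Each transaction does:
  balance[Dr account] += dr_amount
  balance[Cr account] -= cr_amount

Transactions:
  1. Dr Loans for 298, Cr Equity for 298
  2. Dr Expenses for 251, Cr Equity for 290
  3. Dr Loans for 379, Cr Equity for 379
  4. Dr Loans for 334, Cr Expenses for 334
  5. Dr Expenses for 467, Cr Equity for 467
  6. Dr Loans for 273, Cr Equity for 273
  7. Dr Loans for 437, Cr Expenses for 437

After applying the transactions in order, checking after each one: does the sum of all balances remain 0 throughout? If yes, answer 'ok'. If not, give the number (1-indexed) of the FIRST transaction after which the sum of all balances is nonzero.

Answer: 2

Derivation:
After txn 1: dr=298 cr=298 sum_balances=0
After txn 2: dr=251 cr=290 sum_balances=-39
After txn 3: dr=379 cr=379 sum_balances=-39
After txn 4: dr=334 cr=334 sum_balances=-39
After txn 5: dr=467 cr=467 sum_balances=-39
After txn 6: dr=273 cr=273 sum_balances=-39
After txn 7: dr=437 cr=437 sum_balances=-39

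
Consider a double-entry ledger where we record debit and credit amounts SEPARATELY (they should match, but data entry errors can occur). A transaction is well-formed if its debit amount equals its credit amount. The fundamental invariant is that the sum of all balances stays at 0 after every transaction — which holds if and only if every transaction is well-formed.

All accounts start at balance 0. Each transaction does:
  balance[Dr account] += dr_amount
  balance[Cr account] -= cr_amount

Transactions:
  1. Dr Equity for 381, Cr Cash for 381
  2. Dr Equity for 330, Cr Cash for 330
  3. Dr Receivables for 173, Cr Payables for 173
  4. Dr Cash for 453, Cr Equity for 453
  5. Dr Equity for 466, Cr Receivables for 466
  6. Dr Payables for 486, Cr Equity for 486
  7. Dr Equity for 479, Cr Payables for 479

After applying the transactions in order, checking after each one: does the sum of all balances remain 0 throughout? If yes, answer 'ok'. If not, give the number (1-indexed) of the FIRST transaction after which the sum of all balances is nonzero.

After txn 1: dr=381 cr=381 sum_balances=0
After txn 2: dr=330 cr=330 sum_balances=0
After txn 3: dr=173 cr=173 sum_balances=0
After txn 4: dr=453 cr=453 sum_balances=0
After txn 5: dr=466 cr=466 sum_balances=0
After txn 6: dr=486 cr=486 sum_balances=0
After txn 7: dr=479 cr=479 sum_balances=0

Answer: ok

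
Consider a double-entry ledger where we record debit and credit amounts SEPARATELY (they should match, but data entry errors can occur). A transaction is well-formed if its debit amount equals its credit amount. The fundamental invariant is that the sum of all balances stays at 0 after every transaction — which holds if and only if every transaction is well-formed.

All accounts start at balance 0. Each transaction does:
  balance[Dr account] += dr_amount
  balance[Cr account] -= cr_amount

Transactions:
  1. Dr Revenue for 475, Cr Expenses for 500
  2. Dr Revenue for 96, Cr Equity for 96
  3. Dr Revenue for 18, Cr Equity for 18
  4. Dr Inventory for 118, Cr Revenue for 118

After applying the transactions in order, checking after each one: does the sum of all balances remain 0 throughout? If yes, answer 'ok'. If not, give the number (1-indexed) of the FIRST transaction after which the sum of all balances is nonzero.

After txn 1: dr=475 cr=500 sum_balances=-25
After txn 2: dr=96 cr=96 sum_balances=-25
After txn 3: dr=18 cr=18 sum_balances=-25
After txn 4: dr=118 cr=118 sum_balances=-25

Answer: 1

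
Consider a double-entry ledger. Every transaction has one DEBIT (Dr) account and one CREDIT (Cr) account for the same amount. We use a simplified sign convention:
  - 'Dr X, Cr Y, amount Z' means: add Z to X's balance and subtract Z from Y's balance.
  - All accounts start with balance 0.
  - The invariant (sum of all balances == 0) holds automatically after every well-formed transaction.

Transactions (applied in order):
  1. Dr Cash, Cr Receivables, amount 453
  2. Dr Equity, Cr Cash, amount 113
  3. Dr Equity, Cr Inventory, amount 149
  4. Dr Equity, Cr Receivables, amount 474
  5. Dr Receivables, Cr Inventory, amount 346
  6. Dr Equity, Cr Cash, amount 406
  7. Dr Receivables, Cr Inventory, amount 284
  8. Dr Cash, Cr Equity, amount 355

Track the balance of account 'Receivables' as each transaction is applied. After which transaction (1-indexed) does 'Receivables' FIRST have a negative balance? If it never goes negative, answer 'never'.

After txn 1: Receivables=-453

Answer: 1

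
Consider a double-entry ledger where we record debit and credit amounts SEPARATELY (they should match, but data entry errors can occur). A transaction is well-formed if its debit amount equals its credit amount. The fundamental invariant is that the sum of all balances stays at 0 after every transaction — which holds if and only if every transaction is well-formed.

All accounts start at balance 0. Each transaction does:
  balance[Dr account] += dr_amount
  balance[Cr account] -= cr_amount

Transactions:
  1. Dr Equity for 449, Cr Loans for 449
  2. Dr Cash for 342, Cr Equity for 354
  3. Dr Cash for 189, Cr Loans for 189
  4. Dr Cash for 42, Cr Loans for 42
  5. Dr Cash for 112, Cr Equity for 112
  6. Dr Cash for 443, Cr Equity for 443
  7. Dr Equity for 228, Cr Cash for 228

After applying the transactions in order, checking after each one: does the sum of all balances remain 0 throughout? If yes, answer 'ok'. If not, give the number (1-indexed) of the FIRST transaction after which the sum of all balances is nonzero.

After txn 1: dr=449 cr=449 sum_balances=0
After txn 2: dr=342 cr=354 sum_balances=-12
After txn 3: dr=189 cr=189 sum_balances=-12
After txn 4: dr=42 cr=42 sum_balances=-12
After txn 5: dr=112 cr=112 sum_balances=-12
After txn 6: dr=443 cr=443 sum_balances=-12
After txn 7: dr=228 cr=228 sum_balances=-12

Answer: 2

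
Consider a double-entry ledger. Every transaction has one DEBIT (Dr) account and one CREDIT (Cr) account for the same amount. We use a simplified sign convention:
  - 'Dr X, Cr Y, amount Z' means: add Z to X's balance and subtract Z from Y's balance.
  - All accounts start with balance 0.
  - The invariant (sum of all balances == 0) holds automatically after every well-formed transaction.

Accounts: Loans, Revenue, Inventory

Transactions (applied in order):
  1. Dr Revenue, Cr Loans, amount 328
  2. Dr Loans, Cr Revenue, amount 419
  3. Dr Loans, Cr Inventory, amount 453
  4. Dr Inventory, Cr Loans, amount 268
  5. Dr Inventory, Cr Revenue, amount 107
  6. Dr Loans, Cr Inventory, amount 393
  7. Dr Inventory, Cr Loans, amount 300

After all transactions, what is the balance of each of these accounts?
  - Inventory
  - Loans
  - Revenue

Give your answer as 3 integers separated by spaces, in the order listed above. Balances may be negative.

After txn 1 (Dr Revenue, Cr Loans, amount 328): Loans=-328 Revenue=328
After txn 2 (Dr Loans, Cr Revenue, amount 419): Loans=91 Revenue=-91
After txn 3 (Dr Loans, Cr Inventory, amount 453): Inventory=-453 Loans=544 Revenue=-91
After txn 4 (Dr Inventory, Cr Loans, amount 268): Inventory=-185 Loans=276 Revenue=-91
After txn 5 (Dr Inventory, Cr Revenue, amount 107): Inventory=-78 Loans=276 Revenue=-198
After txn 6 (Dr Loans, Cr Inventory, amount 393): Inventory=-471 Loans=669 Revenue=-198
After txn 7 (Dr Inventory, Cr Loans, amount 300): Inventory=-171 Loans=369 Revenue=-198

Answer: -171 369 -198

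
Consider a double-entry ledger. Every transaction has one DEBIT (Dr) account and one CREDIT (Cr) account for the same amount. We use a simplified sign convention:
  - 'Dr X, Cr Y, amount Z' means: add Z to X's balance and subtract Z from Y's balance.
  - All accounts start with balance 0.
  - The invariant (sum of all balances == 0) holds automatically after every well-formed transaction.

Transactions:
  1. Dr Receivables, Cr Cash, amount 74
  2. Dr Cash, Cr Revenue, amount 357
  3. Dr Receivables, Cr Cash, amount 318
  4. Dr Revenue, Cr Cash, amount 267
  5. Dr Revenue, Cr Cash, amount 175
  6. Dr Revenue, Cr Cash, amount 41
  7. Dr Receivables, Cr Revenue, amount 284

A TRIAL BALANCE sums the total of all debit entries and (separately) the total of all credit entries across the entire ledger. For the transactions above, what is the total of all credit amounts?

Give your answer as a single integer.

Txn 1: credit+=74
Txn 2: credit+=357
Txn 3: credit+=318
Txn 4: credit+=267
Txn 5: credit+=175
Txn 6: credit+=41
Txn 7: credit+=284
Total credits = 1516

Answer: 1516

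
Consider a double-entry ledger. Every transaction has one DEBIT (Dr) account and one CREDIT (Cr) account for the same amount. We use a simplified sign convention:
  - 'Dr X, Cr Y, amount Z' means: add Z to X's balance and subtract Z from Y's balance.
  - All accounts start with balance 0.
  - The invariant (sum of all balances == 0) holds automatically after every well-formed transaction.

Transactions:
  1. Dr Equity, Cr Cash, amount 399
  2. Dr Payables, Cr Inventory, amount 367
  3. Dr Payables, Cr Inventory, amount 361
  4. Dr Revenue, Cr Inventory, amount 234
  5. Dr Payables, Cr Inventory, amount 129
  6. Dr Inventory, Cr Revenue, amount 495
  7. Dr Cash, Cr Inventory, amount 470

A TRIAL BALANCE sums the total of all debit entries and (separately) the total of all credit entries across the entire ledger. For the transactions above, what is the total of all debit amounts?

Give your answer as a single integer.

Txn 1: debit+=399
Txn 2: debit+=367
Txn 3: debit+=361
Txn 4: debit+=234
Txn 5: debit+=129
Txn 6: debit+=495
Txn 7: debit+=470
Total debits = 2455

Answer: 2455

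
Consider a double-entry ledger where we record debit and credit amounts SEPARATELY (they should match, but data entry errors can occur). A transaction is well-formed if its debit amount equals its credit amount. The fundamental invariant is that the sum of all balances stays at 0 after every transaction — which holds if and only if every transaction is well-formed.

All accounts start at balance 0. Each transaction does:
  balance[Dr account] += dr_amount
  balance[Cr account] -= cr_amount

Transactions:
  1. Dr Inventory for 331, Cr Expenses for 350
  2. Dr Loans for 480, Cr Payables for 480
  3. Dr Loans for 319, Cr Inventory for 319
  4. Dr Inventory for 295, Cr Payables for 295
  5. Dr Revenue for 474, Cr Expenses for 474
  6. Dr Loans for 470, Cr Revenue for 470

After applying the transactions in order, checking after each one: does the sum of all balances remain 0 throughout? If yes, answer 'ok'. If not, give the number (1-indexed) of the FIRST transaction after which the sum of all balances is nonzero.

Answer: 1

Derivation:
After txn 1: dr=331 cr=350 sum_balances=-19
After txn 2: dr=480 cr=480 sum_balances=-19
After txn 3: dr=319 cr=319 sum_balances=-19
After txn 4: dr=295 cr=295 sum_balances=-19
After txn 5: dr=474 cr=474 sum_balances=-19
After txn 6: dr=470 cr=470 sum_balances=-19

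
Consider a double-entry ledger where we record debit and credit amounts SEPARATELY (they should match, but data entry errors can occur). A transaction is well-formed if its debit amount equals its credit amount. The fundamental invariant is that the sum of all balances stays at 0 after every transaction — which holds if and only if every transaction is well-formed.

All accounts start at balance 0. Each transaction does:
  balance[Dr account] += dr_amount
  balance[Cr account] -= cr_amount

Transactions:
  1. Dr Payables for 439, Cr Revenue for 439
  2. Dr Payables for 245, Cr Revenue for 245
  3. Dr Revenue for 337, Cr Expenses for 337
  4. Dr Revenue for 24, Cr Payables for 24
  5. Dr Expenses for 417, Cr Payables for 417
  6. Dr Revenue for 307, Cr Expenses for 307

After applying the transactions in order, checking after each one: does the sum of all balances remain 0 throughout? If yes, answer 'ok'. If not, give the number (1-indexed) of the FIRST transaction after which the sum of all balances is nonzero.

Answer: ok

Derivation:
After txn 1: dr=439 cr=439 sum_balances=0
After txn 2: dr=245 cr=245 sum_balances=0
After txn 3: dr=337 cr=337 sum_balances=0
After txn 4: dr=24 cr=24 sum_balances=0
After txn 5: dr=417 cr=417 sum_balances=0
After txn 6: dr=307 cr=307 sum_balances=0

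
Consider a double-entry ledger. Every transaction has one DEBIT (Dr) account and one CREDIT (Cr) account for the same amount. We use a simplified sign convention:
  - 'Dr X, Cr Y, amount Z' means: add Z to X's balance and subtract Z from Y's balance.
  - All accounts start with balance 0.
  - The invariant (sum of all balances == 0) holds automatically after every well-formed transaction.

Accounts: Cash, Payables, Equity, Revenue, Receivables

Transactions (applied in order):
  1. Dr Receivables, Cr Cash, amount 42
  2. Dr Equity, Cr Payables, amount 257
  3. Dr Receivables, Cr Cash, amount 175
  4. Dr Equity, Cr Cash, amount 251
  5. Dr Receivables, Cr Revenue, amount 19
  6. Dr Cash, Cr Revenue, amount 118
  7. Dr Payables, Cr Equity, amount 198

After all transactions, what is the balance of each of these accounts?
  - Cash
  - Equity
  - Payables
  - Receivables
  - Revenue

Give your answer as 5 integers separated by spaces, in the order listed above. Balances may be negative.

After txn 1 (Dr Receivables, Cr Cash, amount 42): Cash=-42 Receivables=42
After txn 2 (Dr Equity, Cr Payables, amount 257): Cash=-42 Equity=257 Payables=-257 Receivables=42
After txn 3 (Dr Receivables, Cr Cash, amount 175): Cash=-217 Equity=257 Payables=-257 Receivables=217
After txn 4 (Dr Equity, Cr Cash, amount 251): Cash=-468 Equity=508 Payables=-257 Receivables=217
After txn 5 (Dr Receivables, Cr Revenue, amount 19): Cash=-468 Equity=508 Payables=-257 Receivables=236 Revenue=-19
After txn 6 (Dr Cash, Cr Revenue, amount 118): Cash=-350 Equity=508 Payables=-257 Receivables=236 Revenue=-137
After txn 7 (Dr Payables, Cr Equity, amount 198): Cash=-350 Equity=310 Payables=-59 Receivables=236 Revenue=-137

Answer: -350 310 -59 236 -137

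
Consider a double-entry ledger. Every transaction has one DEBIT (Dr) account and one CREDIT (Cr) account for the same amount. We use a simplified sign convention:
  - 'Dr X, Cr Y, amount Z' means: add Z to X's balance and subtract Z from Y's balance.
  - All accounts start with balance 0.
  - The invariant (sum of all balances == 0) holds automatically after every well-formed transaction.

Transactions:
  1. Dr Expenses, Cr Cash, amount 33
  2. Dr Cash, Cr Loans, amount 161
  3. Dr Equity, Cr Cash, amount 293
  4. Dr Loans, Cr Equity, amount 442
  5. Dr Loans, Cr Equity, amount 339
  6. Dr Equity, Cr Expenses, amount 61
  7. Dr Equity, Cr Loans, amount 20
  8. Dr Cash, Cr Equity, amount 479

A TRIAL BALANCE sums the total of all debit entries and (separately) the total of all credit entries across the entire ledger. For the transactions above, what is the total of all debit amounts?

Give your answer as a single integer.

Answer: 1828

Derivation:
Txn 1: debit+=33
Txn 2: debit+=161
Txn 3: debit+=293
Txn 4: debit+=442
Txn 5: debit+=339
Txn 6: debit+=61
Txn 7: debit+=20
Txn 8: debit+=479
Total debits = 1828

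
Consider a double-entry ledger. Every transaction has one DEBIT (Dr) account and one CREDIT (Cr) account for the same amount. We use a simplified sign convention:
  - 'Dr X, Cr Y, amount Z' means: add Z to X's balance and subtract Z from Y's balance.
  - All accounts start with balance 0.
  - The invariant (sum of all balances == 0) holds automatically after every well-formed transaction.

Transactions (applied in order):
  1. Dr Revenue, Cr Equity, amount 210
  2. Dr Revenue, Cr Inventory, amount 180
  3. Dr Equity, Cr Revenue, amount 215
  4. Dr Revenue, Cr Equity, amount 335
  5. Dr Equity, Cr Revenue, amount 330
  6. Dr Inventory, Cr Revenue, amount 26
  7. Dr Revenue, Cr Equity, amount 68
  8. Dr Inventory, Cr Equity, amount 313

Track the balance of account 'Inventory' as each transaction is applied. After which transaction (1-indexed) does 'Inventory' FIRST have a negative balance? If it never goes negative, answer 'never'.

After txn 1: Inventory=0
After txn 2: Inventory=-180

Answer: 2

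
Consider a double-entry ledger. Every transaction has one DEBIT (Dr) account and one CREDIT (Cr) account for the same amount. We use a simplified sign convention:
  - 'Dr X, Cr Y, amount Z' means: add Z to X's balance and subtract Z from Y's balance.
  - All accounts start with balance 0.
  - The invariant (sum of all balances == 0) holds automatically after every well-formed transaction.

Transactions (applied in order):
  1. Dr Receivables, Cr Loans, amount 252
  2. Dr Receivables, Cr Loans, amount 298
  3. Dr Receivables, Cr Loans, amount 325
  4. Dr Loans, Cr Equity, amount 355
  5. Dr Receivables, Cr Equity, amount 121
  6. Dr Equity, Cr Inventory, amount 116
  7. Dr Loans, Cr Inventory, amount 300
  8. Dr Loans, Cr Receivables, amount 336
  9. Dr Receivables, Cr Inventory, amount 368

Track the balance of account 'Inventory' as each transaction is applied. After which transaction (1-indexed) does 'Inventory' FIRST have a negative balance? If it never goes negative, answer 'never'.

After txn 1: Inventory=0
After txn 2: Inventory=0
After txn 3: Inventory=0
After txn 4: Inventory=0
After txn 5: Inventory=0
After txn 6: Inventory=-116

Answer: 6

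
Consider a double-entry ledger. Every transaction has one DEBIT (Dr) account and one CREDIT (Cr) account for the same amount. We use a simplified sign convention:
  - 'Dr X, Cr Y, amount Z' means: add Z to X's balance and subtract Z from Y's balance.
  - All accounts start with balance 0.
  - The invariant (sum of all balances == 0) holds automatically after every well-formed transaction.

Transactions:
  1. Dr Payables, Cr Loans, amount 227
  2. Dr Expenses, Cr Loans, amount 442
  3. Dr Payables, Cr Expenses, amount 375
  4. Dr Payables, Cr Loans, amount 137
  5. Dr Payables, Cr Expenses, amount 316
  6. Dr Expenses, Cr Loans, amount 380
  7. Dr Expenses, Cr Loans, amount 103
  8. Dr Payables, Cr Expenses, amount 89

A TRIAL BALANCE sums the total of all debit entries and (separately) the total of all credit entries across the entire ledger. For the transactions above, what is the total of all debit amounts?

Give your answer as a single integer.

Answer: 2069

Derivation:
Txn 1: debit+=227
Txn 2: debit+=442
Txn 3: debit+=375
Txn 4: debit+=137
Txn 5: debit+=316
Txn 6: debit+=380
Txn 7: debit+=103
Txn 8: debit+=89
Total debits = 2069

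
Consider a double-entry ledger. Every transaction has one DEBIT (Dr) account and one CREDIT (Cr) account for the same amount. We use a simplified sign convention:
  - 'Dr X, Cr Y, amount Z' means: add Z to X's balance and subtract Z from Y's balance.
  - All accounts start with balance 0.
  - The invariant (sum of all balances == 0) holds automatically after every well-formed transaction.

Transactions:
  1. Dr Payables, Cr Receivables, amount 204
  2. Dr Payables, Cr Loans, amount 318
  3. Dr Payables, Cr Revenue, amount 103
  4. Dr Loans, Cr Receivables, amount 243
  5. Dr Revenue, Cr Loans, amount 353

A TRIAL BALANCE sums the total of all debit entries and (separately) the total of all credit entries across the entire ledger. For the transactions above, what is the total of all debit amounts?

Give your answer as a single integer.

Txn 1: debit+=204
Txn 2: debit+=318
Txn 3: debit+=103
Txn 4: debit+=243
Txn 5: debit+=353
Total debits = 1221

Answer: 1221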